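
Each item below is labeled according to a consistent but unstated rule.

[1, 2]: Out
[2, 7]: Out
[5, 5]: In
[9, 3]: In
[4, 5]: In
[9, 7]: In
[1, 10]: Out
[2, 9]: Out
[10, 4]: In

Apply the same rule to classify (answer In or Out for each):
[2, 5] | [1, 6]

The pattern is that an item is 'In' exactly when: first ≥ 3.
[2, 5] — first 2, hence Out.
[1, 6] — first 1, hence Out.

Out, Out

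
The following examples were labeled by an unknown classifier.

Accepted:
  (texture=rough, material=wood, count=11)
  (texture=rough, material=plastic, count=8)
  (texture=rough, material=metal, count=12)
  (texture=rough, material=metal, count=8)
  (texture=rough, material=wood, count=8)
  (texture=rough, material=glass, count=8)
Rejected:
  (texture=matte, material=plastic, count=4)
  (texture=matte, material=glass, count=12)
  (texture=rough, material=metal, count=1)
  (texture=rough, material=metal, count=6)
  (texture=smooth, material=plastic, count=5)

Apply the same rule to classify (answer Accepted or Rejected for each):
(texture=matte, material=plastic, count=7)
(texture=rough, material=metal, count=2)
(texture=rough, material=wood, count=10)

Rejected, Rejected, Accepted

All 'Accepted' examples share one property — texture is rough AND count ≥ 8 — and every 'Rejected' example lacks it.
(texture=matte, material=plastic, count=7): texture is matte, count = 7, doesn't qualify → Rejected. (texture=rough, material=metal, count=2): texture is rough, count = 2, doesn't qualify → Rejected. (texture=rough, material=wood, count=10): texture is rough, count = 10, satisfies this → Accepted.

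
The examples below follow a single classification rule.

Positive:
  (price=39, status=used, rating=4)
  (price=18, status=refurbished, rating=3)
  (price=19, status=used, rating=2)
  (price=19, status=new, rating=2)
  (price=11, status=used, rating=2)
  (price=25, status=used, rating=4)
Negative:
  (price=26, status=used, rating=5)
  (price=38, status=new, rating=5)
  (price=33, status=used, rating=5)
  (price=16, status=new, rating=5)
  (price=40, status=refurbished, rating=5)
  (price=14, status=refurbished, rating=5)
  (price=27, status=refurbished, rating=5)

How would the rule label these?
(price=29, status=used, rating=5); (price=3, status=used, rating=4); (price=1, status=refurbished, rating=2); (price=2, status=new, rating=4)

Negative, Positive, Positive, Positive

The rule appears to be: rating ≤ 4.
(price=29, status=used, rating=5): rating = 5 — doesn't match, so Negative.
(price=3, status=used, rating=4): rating = 4 — meets the rule, so Positive.
(price=1, status=refurbished, rating=2): rating = 2 — meets the rule, so Positive.
(price=2, status=new, rating=4): rating = 4 — meets the rule, so Positive.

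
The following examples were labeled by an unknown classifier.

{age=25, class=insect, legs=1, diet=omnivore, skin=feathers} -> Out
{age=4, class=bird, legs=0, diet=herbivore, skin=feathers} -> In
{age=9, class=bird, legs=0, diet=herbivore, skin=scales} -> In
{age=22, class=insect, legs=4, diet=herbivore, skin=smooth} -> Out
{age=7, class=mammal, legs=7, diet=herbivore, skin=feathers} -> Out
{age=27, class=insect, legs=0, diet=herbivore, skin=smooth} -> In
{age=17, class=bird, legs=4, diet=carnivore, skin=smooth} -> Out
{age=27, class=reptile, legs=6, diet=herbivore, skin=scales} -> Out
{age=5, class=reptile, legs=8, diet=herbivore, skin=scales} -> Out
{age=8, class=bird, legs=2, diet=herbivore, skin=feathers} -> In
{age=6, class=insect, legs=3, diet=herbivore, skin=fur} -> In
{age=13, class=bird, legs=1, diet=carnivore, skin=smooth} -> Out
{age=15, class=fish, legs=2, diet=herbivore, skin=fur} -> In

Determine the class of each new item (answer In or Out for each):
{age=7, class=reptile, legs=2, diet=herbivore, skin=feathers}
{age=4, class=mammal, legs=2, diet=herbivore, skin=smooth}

In, In

The common property of the 'In' items is: diet is herbivore AND legs ≤ 3. No 'Out' item has it.
{age=7, class=reptile, legs=2, diet=herbivore, skin=feathers} — diet is herbivore, legs = 2, hence In. {age=4, class=mammal, legs=2, diet=herbivore, skin=smooth} — diet is herbivore, legs = 2, hence In.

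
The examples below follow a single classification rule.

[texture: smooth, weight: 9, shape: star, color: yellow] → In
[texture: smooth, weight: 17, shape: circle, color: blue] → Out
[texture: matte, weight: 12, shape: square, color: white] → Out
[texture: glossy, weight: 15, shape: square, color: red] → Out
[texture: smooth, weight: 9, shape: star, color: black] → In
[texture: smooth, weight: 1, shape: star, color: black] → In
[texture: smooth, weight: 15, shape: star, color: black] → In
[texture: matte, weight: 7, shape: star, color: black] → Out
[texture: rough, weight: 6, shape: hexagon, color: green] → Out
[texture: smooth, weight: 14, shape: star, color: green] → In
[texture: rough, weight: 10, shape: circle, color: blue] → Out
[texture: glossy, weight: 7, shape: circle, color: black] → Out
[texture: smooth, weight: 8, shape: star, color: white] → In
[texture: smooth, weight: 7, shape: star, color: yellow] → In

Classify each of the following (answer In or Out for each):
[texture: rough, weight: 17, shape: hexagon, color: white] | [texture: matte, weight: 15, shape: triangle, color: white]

Out, Out

Every 'In' example satisfies: texture is smooth AND shape is star. None of the 'Out' examples do.
[texture: rough, weight: 17, shape: hexagon, color: white] → texture is rough, shape is hexagon → Out. [texture: matte, weight: 15, shape: triangle, color: white] → texture is matte, shape is triangle → Out.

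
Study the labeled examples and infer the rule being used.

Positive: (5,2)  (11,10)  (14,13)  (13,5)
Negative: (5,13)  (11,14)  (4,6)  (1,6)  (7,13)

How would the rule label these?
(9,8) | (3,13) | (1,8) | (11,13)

Positive, Negative, Negative, Negative

Rule: first > second. This holds for each 'Positive' example and fails for each 'Negative' one.
(9,8) — 9 > 8, hence Positive. (3,13) — 3 < 13, hence Negative. (1,8) — 1 < 8, hence Negative. (11,13) — 11 < 13, hence Negative.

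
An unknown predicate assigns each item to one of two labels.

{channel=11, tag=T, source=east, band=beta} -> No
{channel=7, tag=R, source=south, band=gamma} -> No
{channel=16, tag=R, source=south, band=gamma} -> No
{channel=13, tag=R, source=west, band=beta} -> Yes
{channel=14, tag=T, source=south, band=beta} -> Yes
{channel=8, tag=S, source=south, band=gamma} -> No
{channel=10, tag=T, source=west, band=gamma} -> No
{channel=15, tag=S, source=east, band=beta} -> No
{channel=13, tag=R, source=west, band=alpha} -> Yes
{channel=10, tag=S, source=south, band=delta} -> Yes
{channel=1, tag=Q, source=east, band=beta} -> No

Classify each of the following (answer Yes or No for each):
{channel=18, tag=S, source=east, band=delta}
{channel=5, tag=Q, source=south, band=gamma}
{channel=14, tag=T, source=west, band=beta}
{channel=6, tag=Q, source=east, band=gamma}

No, No, Yes, No

'Yes' ⟺ band is not gamma AND source is not east.
{channel=18, tag=S, source=east, band=delta}: No (band is delta, source is east).
{channel=5, tag=Q, source=south, band=gamma}: No (band is gamma, source is south).
{channel=14, tag=T, source=west, band=beta}: Yes (band is beta, source is west).
{channel=6, tag=Q, source=east, band=gamma}: No (band is gamma, source is east).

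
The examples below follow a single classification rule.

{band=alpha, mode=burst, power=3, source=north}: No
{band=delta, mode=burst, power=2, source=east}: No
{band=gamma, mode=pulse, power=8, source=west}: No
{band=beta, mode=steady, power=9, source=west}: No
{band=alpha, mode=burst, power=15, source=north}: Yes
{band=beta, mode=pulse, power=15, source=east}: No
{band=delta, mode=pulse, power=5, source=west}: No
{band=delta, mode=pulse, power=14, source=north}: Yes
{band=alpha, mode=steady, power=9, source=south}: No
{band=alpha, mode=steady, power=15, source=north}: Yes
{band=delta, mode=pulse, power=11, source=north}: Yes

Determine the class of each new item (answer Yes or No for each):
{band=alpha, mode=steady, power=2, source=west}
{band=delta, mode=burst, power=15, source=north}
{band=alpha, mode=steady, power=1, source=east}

No, Yes, No

The common property of the 'Yes' items is: source is north AND power ≥ 5. No 'No' item has it.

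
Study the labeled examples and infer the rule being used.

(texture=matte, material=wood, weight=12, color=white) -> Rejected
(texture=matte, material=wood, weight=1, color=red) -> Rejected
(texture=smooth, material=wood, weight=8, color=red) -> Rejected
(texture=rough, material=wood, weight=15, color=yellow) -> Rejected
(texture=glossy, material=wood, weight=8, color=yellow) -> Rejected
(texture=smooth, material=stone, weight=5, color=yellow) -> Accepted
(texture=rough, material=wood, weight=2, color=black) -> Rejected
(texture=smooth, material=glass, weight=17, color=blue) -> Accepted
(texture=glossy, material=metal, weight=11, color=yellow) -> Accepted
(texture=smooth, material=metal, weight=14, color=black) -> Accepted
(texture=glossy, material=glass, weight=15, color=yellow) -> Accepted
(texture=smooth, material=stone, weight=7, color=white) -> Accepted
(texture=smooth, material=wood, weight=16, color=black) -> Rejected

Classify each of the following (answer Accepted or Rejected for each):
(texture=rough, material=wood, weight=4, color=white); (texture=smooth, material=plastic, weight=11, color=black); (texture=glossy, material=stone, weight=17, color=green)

Rejected, Accepted, Accepted

Every 'Accepted' example satisfies: material is not wood. None of the 'Rejected' examples do.
Rejected: (texture=rough, material=wood, weight=4, color=white), since material is wood. Accepted: (texture=smooth, material=plastic, weight=11, color=black), since material is plastic. Accepted: (texture=glossy, material=stone, weight=17, color=green), since material is stone.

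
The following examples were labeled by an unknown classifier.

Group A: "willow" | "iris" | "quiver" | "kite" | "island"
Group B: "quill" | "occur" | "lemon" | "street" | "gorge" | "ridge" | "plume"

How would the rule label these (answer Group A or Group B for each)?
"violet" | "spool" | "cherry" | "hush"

The pattern is that an item is 'Group A' exactly when: even length AND contains 'i'.

Group A, Group B, Group B, Group B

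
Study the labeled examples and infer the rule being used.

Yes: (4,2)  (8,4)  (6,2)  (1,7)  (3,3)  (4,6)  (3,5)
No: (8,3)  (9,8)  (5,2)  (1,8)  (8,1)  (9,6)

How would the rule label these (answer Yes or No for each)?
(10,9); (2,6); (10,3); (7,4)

All 'Yes' examples share one property — sum is even — and every 'No' example lacks it.
(10,9) → 10+9 = 19 → No. (2,6) → 2+6 = 8 → Yes. (10,3) → 10+3 = 13 → No. (7,4) → 7+4 = 11 → No.

No, Yes, No, No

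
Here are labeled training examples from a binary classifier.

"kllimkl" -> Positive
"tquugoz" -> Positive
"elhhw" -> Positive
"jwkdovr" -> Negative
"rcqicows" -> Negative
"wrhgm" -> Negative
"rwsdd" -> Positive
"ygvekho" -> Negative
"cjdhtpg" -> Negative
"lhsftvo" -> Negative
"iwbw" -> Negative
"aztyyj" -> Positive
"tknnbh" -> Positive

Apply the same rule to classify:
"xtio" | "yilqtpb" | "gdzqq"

Negative, Negative, Positive

The common property of the 'Positive' items is: has a double letter. No 'Negative' item has it.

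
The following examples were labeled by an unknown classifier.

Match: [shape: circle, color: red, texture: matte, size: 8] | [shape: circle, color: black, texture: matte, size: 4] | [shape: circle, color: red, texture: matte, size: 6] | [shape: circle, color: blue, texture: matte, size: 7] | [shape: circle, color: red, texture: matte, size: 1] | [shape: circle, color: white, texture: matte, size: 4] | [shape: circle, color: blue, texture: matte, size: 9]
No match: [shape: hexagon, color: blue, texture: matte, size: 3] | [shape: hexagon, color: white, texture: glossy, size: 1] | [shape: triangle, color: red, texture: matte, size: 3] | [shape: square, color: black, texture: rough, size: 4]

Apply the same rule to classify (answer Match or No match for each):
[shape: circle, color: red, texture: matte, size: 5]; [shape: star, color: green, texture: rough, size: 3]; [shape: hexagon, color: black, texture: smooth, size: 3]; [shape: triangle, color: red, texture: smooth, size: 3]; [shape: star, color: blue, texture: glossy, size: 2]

The simplest hypothesis consistent with all the labels is: shape is circle.
[shape: circle, color: red, texture: matte, size: 5] — shape is circle, hence Match. [shape: star, color: green, texture: rough, size: 3] — shape is star, hence No match. [shape: hexagon, color: black, texture: smooth, size: 3] — shape is hexagon, hence No match. [shape: triangle, color: red, texture: smooth, size: 3] — shape is triangle, hence No match. [shape: star, color: blue, texture: glossy, size: 2] — shape is star, hence No match.

Match, No match, No match, No match, No match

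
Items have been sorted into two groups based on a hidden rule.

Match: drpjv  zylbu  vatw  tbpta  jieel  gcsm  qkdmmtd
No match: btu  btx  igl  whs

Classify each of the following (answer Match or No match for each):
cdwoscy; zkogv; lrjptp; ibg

Match, Match, Match, No match

The rule appears to be: length ≥ 4.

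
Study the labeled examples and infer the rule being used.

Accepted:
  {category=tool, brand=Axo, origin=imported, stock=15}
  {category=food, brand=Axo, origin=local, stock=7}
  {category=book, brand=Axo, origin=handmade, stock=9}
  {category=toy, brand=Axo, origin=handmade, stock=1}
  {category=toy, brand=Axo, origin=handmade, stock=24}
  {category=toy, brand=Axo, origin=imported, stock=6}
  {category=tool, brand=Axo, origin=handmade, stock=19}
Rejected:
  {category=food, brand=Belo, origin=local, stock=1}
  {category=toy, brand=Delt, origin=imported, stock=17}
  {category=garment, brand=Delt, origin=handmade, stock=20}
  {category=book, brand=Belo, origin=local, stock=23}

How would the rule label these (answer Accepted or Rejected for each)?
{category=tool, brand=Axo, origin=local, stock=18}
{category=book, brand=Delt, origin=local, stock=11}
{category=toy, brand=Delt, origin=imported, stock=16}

Accepted, Rejected, Rejected

Rule: brand is Axo. This holds for each 'Accepted' example and fails for each 'Rejected' one.
{category=tool, brand=Axo, origin=local, stock=18}: brand is Axo, qualifies → Accepted.
{category=book, brand=Delt, origin=local, stock=11}: brand is Delt, does not fit → Rejected.
{category=toy, brand=Delt, origin=imported, stock=16}: brand is Delt, does not fit → Rejected.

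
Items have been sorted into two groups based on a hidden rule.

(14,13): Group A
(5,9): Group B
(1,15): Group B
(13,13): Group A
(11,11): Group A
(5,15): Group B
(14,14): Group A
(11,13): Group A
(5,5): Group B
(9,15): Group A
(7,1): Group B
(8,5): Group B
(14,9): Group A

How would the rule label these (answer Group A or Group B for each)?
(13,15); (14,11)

Group A, Group A

The common property of the 'Group A' items is: sum ≥ 22. No 'Group B' item has it.
(13,15): 13+15 = 28 — checks out, so Group A. (14,11): 14+11 = 25 — checks out, so Group A.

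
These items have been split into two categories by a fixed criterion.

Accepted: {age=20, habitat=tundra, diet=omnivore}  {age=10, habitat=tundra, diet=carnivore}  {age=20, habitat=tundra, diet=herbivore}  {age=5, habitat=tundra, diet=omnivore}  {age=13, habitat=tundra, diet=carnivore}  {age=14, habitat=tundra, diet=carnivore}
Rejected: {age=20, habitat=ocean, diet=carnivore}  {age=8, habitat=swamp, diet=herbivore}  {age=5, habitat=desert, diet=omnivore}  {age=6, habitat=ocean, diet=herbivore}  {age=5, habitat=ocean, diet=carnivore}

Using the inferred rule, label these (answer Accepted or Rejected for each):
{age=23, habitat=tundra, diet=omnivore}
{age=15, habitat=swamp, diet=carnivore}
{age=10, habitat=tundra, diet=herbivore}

All 'Accepted' examples share one property — habitat is tundra — and every 'Rejected' example lacks it.
{age=23, habitat=tundra, diet=omnivore}: habitat is tundra — matches, so Accepted. {age=15, habitat=swamp, diet=carnivore}: habitat is swamp — fails the rule, so Rejected. {age=10, habitat=tundra, diet=herbivore}: habitat is tundra — matches, so Accepted.

Accepted, Rejected, Accepted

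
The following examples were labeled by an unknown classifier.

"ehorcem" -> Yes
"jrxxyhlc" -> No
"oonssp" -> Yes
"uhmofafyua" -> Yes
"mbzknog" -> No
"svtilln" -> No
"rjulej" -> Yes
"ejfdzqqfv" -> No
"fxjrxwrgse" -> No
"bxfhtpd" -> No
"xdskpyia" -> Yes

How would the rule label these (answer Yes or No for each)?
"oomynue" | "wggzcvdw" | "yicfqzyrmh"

Yes, No, No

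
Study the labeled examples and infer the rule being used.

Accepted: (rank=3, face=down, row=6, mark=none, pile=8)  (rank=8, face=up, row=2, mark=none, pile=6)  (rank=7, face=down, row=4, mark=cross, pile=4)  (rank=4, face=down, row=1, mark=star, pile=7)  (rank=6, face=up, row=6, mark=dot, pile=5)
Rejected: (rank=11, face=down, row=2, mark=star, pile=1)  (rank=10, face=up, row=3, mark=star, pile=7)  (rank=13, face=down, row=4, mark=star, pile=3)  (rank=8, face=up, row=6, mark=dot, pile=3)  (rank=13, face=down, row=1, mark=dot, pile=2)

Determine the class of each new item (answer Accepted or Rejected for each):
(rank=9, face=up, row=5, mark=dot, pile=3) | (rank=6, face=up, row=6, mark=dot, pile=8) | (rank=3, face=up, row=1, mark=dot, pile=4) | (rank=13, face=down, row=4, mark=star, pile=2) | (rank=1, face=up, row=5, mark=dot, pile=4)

Rejected, Accepted, Accepted, Rejected, Accepted

One predicate separates the groups cleanly: pile ≥ 4 AND rank ≤ 8.
(rank=9, face=up, row=5, mark=dot, pile=3) → pile = 3, rank = 9 → Rejected.
(rank=6, face=up, row=6, mark=dot, pile=8) → pile = 8, rank = 6 → Accepted.
(rank=3, face=up, row=1, mark=dot, pile=4) → pile = 4, rank = 3 → Accepted.
(rank=13, face=down, row=4, mark=star, pile=2) → pile = 2, rank = 13 → Rejected.
(rank=1, face=up, row=5, mark=dot, pile=4) → pile = 4, rank = 1 → Accepted.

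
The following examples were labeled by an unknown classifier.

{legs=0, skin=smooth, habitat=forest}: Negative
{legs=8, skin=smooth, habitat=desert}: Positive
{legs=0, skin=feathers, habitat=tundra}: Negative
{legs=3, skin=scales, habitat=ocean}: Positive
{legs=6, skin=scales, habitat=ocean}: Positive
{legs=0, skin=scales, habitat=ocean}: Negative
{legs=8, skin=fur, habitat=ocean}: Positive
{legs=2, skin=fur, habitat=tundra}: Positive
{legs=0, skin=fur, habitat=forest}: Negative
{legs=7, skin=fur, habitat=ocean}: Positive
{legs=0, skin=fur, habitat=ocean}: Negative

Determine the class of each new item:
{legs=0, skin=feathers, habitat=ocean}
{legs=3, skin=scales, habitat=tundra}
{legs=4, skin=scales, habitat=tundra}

Negative, Positive, Positive

A rule that fits every label: legs ≥ 2 — true of each 'Positive' example, false of each 'Negative' one.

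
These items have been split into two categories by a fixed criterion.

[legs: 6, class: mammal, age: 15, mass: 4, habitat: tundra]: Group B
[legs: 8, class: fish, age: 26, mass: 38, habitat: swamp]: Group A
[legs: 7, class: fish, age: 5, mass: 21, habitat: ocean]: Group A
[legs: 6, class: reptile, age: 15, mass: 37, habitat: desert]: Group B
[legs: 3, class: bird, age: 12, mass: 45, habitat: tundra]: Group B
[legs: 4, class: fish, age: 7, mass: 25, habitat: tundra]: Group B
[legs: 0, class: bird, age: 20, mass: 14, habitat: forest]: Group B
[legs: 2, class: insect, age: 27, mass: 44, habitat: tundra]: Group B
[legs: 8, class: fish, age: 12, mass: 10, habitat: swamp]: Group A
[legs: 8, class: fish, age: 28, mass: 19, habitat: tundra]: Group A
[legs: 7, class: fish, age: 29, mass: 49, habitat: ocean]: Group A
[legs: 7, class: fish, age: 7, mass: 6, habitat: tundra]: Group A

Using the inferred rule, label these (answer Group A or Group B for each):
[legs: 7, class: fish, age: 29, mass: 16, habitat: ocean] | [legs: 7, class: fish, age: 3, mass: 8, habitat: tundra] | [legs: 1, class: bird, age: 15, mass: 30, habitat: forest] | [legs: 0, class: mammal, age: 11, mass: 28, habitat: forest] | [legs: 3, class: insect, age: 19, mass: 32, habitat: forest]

The distinguishing property — legs ≥ 7 — holds for all the 'Group A' cases and none of the 'Group B' cases.
[legs: 7, class: fish, age: 29, mass: 16, habitat: ocean] → legs = 7 → Group A.
[legs: 7, class: fish, age: 3, mass: 8, habitat: tundra] → legs = 7 → Group A.
[legs: 1, class: bird, age: 15, mass: 30, habitat: forest] → legs = 1 → Group B.
[legs: 0, class: mammal, age: 11, mass: 28, habitat: forest] → legs = 0 → Group B.
[legs: 3, class: insect, age: 19, mass: 32, habitat: forest] → legs = 3 → Group B.

Group A, Group A, Group B, Group B, Group B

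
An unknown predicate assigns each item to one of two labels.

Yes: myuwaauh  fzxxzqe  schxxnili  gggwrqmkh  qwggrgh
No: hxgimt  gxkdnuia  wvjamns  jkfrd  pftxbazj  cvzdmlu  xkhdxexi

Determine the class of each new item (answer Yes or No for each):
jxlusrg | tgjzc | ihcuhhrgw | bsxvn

No, No, Yes, No

Every 'Yes' example satisfies: has a double letter. None of the 'No' examples do.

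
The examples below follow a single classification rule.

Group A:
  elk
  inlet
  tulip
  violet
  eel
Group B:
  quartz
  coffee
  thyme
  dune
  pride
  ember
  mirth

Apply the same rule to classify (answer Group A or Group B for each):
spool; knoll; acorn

Group A, Group A, Group B

Every 'Group A' example satisfies: contains 'l'. None of the 'Group B' examples do.
spool: has 'l' — qualifies, so Group A.
knoll: has 'l' — qualifies, so Group A.
acorn: no 'l' — lacks this property, so Group B.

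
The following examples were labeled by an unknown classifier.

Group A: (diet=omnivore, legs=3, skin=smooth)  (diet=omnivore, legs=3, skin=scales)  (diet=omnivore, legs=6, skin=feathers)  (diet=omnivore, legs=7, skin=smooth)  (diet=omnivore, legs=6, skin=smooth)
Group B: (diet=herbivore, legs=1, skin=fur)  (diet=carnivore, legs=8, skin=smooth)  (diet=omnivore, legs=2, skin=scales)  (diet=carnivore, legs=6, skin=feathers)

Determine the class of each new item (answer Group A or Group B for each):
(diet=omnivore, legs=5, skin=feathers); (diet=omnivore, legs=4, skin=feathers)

Group A, Group A

'Group A' ⟺ diet is omnivore AND legs ≥ 3.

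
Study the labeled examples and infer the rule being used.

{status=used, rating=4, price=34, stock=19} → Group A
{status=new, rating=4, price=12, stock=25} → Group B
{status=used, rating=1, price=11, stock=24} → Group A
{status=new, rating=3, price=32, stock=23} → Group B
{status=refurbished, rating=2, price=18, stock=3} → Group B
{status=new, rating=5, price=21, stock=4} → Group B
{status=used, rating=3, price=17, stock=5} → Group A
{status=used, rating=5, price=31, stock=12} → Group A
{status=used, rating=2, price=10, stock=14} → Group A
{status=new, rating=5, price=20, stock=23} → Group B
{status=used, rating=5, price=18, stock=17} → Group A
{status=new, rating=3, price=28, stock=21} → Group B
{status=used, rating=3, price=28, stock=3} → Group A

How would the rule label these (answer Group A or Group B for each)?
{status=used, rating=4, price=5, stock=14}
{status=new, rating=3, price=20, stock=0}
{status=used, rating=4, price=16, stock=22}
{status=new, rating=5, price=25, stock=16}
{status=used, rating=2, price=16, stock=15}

Group A, Group B, Group A, Group B, Group A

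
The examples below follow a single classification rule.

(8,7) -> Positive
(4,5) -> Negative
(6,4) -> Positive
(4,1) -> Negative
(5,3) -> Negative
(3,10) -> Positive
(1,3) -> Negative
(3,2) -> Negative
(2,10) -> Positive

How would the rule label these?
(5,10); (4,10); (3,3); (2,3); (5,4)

The rule appears to be: sum ≥ 10.
(5,10): 5+10 = 15 — has this property, so Positive.
(4,10): 4+10 = 14 — has this property, so Positive.
(3,3): 3+3 = 6 — lacks this property, so Negative.
(2,3): 2+3 = 5 — lacks this property, so Negative.
(5,4): 5+4 = 9 — lacks this property, so Negative.

Positive, Positive, Negative, Negative, Negative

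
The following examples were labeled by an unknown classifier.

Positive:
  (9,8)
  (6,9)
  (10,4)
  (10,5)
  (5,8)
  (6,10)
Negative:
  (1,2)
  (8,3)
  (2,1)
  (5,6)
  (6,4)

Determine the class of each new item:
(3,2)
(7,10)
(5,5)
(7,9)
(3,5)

'Positive' ⟺ sum ≥ 13.
(3,2) → 3+2 = 5 → Negative.
(7,10) → 7+10 = 17 → Positive.
(5,5) → 5+5 = 10 → Negative.
(7,9) → 7+9 = 16 → Positive.
(3,5) → 3+5 = 8 → Negative.

Negative, Positive, Negative, Positive, Negative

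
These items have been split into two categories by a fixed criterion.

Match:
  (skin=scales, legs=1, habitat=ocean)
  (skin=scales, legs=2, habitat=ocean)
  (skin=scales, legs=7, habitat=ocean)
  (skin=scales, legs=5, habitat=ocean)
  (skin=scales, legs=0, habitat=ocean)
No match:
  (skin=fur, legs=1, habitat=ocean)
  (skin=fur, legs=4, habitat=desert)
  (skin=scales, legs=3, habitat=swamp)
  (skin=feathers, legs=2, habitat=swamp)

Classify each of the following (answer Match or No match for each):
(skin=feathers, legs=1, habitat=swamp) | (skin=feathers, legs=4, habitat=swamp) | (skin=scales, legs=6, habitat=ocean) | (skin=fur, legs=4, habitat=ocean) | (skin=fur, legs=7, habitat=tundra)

All 'Match' examples share one property — skin is scales AND habitat is ocean — and every 'No match' example lacks it.

No match, No match, Match, No match, No match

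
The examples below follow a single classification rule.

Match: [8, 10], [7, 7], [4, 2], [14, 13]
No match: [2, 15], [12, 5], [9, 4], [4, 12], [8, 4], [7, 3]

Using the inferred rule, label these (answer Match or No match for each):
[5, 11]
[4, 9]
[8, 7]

No match, No match, Match

The common property of the 'Match' items is: |first − second| ≤ 2. No 'No match' item has it.
[5, 11]: No match (|5−11| = 6). [4, 9]: No match (|4−9| = 5). [8, 7]: Match (|8−7| = 1).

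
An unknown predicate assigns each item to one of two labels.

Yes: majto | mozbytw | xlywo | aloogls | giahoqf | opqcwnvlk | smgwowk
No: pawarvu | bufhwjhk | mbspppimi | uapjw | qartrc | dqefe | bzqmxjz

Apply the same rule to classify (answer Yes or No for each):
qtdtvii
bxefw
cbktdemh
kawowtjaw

No, No, No, Yes

The rule appears to be: contains 'o'.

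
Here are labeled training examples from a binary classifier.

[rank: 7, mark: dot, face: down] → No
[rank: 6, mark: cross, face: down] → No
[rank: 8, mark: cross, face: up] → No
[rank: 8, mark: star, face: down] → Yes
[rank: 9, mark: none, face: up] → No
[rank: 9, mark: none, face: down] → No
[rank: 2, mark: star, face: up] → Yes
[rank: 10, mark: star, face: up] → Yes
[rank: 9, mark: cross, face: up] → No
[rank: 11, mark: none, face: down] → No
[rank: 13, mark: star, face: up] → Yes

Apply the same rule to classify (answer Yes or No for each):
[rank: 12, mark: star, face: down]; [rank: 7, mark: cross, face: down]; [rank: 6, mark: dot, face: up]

Yes, No, No

Rule: mark is star. This holds for each 'Yes' example and fails for each 'No' one.
[rank: 12, mark: star, face: down]: Yes (mark is star).
[rank: 7, mark: cross, face: down]: No (mark is cross).
[rank: 6, mark: dot, face: up]: No (mark is dot).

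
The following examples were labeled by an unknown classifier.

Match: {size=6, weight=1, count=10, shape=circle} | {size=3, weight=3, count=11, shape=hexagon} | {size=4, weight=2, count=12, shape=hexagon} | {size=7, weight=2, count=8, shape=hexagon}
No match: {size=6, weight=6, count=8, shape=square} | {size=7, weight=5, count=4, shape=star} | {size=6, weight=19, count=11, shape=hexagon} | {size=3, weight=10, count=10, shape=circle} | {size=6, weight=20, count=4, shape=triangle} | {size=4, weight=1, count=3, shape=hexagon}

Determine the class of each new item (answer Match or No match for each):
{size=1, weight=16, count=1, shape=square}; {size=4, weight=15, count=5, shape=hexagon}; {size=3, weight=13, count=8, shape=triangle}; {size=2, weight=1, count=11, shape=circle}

The rule appears to be: weight ≤ 3 AND count ≥ 4.
{size=1, weight=16, count=1, shape=square}: weight = 16, count = 1, does not fit → No match. {size=4, weight=15, count=5, shape=hexagon}: weight = 15, count = 5, does not fit → No match. {size=3, weight=13, count=8, shape=triangle}: weight = 13, count = 8, does not fit → No match. {size=2, weight=1, count=11, shape=circle}: weight = 1, count = 11, meets the rule → Match.

No match, No match, No match, Match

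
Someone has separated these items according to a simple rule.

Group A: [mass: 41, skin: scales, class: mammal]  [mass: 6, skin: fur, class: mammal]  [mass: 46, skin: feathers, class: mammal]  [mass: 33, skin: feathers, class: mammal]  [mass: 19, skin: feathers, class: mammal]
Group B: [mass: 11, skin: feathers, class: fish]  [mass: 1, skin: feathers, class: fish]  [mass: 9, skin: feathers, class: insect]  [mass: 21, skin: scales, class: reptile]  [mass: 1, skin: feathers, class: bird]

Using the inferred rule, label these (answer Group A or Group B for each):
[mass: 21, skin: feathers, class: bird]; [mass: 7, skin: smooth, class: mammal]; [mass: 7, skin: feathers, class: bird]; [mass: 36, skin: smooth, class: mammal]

Group B, Group A, Group B, Group A

'Group A' ⟺ class is mammal.
[mass: 21, skin: feathers, class: bird]: class is bird — fails this test, so Group B.
[mass: 7, skin: smooth, class: mammal]: class is mammal — passes, so Group A.
[mass: 7, skin: feathers, class: bird]: class is bird — fails this test, so Group B.
[mass: 36, skin: smooth, class: mammal]: class is mammal — passes, so Group A.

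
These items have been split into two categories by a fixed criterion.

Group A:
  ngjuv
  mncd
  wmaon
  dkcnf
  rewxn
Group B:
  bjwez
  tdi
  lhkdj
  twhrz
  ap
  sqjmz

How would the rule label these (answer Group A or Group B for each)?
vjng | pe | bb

Group A, Group B, Group B

Rule: contains 'n'. This holds for each 'Group A' example and fails for each 'Group B' one.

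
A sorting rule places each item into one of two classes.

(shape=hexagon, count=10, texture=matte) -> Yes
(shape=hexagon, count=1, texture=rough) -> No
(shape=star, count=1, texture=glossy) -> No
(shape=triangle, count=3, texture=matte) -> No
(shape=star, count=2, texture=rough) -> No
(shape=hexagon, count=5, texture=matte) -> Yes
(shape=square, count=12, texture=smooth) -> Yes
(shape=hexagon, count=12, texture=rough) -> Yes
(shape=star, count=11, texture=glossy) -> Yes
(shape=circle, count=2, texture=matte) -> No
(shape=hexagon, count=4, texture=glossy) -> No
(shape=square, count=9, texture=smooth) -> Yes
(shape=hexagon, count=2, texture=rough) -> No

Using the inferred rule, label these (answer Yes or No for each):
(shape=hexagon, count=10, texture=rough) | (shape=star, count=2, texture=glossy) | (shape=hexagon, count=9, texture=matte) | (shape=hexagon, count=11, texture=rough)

Yes, No, Yes, Yes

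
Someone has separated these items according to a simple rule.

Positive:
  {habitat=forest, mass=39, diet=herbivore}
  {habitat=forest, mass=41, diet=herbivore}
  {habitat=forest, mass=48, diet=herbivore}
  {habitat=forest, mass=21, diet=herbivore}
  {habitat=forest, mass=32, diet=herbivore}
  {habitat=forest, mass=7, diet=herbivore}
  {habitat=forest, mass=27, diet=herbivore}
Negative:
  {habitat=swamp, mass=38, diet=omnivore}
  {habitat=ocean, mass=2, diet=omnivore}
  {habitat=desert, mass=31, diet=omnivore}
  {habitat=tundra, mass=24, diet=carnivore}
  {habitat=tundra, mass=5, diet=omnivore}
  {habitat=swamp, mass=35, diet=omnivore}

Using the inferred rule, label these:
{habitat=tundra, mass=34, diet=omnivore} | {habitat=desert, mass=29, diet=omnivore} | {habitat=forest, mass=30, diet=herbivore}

The pattern is that an item is 'Positive' exactly when: diet is herbivore.

Negative, Negative, Positive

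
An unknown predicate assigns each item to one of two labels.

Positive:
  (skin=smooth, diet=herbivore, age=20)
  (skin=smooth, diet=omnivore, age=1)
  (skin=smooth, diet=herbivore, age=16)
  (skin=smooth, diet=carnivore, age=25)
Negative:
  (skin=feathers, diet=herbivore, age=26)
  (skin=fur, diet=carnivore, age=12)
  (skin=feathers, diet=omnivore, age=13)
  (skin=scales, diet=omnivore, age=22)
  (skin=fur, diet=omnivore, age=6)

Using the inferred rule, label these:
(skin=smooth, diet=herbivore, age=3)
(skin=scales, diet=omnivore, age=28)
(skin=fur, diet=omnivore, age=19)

The common property of the 'Positive' items is: skin is smooth. No 'Negative' item has it.
Positive: (skin=smooth, diet=herbivore, age=3), since skin is smooth.
Negative: (skin=scales, diet=omnivore, age=28), since skin is scales.
Negative: (skin=fur, diet=omnivore, age=19), since skin is fur.

Positive, Negative, Negative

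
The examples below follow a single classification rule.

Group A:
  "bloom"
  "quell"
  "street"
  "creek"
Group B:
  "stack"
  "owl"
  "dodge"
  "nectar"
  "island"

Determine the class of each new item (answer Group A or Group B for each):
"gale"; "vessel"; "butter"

Group B, Group A, Group A

The simplest hypothesis consistent with all the labels is: has a double letter.
"gale": no doubled letter — fails this test, so Group B.
"vessel": 'ss' doubled — satisfies this, so Group A.
"butter": 'tt' doubled — satisfies this, so Group A.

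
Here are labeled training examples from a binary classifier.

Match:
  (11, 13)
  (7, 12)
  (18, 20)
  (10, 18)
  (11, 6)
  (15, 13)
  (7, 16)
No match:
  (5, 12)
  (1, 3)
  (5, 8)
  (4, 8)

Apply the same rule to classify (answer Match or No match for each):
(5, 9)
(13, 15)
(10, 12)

No match, Match, Match

Every 'Match' example satisfies: first ≥ 6. None of the 'No match' examples do.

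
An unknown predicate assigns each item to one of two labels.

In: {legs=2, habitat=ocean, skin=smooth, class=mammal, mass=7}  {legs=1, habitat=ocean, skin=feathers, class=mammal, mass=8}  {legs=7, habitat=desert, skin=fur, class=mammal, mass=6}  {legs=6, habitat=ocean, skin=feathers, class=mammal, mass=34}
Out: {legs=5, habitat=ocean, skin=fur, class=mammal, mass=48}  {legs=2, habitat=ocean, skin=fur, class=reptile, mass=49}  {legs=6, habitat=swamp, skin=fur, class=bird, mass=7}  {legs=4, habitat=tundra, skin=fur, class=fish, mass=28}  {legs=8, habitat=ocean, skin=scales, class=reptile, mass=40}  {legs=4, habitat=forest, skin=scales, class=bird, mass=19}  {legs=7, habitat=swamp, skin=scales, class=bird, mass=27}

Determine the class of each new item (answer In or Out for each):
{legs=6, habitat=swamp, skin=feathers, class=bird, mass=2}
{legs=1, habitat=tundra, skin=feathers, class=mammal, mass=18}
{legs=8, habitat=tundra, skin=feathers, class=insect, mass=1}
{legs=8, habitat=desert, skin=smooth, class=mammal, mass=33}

The classifier is using: class is mammal AND mass ≤ 34.

Out, In, Out, In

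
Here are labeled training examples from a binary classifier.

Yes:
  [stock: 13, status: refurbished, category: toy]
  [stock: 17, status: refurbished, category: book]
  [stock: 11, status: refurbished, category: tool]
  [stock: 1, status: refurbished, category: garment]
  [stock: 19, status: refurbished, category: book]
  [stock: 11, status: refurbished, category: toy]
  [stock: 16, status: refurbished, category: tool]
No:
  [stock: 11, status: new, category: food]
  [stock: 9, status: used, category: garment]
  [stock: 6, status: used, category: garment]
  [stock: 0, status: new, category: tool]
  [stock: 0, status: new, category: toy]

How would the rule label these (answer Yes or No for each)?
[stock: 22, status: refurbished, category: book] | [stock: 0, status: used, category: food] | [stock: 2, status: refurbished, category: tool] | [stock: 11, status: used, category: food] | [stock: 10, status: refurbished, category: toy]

Yes, No, Yes, No, Yes

The pattern is that an item is 'Yes' exactly when: status is refurbished.
[stock: 22, status: refurbished, category: book]: status is refurbished — fits, so Yes.
[stock: 0, status: used, category: food]: status is used — doesn't qualify, so No.
[stock: 2, status: refurbished, category: tool]: status is refurbished — fits, so Yes.
[stock: 11, status: used, category: food]: status is used — doesn't qualify, so No.
[stock: 10, status: refurbished, category: toy]: status is refurbished — fits, so Yes.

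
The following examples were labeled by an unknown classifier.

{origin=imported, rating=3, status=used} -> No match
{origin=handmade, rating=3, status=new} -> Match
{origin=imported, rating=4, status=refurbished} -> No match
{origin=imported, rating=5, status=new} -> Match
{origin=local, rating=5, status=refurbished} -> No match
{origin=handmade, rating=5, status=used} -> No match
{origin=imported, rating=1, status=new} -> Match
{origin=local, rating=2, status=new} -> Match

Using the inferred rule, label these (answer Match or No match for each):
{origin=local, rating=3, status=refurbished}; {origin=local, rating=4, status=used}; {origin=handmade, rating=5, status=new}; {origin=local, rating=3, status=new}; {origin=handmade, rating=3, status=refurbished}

No match, No match, Match, Match, No match

One predicate separates the groups cleanly: status is new.
No match: {origin=local, rating=3, status=refurbished}, since status is refurbished. No match: {origin=local, rating=4, status=used}, since status is used. Match: {origin=handmade, rating=5, status=new}, since status is new. Match: {origin=local, rating=3, status=new}, since status is new. No match: {origin=handmade, rating=3, status=refurbished}, since status is refurbished.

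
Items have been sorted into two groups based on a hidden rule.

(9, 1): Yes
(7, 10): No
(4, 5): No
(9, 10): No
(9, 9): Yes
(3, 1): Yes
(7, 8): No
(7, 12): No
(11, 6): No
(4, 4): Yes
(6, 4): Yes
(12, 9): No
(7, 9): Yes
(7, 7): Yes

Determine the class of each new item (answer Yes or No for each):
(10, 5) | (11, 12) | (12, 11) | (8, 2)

No, No, No, Yes

The rule appears to be: sum is even.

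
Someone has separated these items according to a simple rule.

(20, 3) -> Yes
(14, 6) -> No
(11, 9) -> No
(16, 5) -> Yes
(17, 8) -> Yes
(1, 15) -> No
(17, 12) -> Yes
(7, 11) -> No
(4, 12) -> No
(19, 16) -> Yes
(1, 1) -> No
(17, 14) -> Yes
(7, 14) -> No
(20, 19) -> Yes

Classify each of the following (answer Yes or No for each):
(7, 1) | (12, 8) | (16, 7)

No, No, Yes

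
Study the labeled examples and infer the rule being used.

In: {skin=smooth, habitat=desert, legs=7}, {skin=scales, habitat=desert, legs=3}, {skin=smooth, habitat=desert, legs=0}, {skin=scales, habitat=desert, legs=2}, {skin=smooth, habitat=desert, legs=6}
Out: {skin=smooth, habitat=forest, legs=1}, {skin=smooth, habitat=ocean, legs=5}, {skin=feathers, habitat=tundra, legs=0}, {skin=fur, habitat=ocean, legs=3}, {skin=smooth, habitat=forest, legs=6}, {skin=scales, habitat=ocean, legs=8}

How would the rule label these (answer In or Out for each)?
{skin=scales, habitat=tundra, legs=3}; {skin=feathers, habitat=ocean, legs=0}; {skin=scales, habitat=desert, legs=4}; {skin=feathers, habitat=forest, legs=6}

Out, Out, In, Out

Looking at the examples, the only property every 'In' case has and every 'Out' case lacks is: habitat is desert.
{skin=scales, habitat=tundra, legs=3} → habitat is tundra → Out. {skin=feathers, habitat=ocean, legs=0} → habitat is ocean → Out. {skin=scales, habitat=desert, legs=4} → habitat is desert → In. {skin=feathers, habitat=forest, legs=6} → habitat is forest → Out.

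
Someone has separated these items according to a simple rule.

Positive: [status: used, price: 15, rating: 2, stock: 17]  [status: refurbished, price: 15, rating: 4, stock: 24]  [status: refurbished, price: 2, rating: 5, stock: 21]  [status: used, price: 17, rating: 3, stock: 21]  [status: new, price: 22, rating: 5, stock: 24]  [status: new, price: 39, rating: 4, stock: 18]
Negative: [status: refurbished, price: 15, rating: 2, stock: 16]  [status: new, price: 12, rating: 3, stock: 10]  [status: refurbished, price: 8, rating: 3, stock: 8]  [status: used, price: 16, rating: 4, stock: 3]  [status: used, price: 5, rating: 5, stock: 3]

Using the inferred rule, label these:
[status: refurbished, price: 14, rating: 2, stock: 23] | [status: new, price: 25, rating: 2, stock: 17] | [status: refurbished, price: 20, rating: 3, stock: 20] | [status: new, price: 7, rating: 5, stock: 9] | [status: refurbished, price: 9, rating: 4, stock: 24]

Positive, Positive, Positive, Negative, Positive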